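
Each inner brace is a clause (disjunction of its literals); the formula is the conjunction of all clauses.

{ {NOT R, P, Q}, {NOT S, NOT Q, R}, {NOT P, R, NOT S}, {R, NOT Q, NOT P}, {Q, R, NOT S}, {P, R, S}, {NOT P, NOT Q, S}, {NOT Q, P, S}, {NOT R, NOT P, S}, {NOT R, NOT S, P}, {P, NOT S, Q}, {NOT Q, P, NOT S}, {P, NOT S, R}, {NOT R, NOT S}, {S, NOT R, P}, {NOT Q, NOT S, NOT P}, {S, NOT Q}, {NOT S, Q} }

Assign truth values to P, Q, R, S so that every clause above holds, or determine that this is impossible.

Branch on R: set R = false.
Branch on S: set S = false.
From the singleton clause (P), P = true.
From the singleton clause (NOT Q), Q = false.
This assignment satisfies each clause.

P: true,  Q: false,  R: false,  S: false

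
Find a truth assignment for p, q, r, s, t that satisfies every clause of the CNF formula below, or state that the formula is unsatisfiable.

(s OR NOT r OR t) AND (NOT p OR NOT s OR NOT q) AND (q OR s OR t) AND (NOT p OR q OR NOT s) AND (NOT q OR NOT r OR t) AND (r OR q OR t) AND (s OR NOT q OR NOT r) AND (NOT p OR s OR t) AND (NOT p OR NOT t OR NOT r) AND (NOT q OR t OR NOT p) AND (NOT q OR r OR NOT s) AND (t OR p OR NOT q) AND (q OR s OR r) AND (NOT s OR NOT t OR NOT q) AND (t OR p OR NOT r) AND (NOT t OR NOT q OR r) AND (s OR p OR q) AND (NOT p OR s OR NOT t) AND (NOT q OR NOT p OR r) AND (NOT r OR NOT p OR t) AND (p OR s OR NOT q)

Branch on s: set s = true.
Branch on p: set p = false.
Branch on q: set q = false.
Branch on r: set r = true.
The clause (t) is unit, so t = true.
Every clause now holds.

p=false,  q=false,  r=true,  s=true,  t=true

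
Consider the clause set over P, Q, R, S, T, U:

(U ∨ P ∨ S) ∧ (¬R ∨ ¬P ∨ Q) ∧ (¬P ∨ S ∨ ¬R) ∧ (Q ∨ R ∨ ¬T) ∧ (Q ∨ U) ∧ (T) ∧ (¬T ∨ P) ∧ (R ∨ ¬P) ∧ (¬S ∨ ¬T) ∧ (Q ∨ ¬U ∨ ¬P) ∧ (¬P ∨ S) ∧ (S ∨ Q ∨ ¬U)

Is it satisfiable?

Unsatisfiable

The clause (T) is unit, so T = True.
The clause (P) is unit, so P = True.
The clause (R) is unit, so R = True.
The clause (Q) is unit, so Q = True.
The clause (S) is unit, so S = True.
Now (¬S) is unsatisfied and unit — conflict.
No assignment satisfies every clause.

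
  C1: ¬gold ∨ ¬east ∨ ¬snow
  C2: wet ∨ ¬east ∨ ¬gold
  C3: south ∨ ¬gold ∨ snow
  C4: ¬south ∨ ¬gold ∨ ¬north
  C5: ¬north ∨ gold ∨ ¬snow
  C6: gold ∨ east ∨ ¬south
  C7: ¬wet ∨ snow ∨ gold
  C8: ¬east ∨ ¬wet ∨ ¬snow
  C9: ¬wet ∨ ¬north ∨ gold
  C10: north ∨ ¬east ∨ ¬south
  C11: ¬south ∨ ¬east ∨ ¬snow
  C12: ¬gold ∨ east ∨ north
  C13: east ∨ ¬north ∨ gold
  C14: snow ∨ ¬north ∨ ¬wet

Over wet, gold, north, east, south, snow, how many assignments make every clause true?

There are 2^6 = 64 truth assignments over (wet, gold, north, east, south, snow).
Split on south. With south = True, the clauses containing south are satisfied and ¬south drops from the rest; 1 of the 2^5 = 32 assignments to the other variables satisfy what remains.
With south = False, by the same count on the reduced clause set, 8 assignments work.
Total: 1 + 8 = 9.

9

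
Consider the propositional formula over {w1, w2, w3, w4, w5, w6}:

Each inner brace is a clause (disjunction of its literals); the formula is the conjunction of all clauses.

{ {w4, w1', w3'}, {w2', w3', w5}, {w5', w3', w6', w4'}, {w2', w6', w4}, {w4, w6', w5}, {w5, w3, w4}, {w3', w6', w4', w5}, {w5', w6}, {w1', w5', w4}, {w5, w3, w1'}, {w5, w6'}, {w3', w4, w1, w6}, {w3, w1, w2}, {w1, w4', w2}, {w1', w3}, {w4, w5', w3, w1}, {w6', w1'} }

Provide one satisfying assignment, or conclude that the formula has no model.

w1 ↦ 0, w2 ↦ 1, w3 ↦ 0, w4 ↦ 1, w5 ↦ 0, w6 ↦ 0

Branch on w5: set w5 = 0.
From the singleton clause (w6'), w6 = 0.
Branch on w2: set w2 = 1.
From the singleton clause (w3'), w3 = 0.
From the singleton clause (w4), w4 = 1.
From the singleton clause (w1'), w1 = 0.
This assignment satisfies each clause.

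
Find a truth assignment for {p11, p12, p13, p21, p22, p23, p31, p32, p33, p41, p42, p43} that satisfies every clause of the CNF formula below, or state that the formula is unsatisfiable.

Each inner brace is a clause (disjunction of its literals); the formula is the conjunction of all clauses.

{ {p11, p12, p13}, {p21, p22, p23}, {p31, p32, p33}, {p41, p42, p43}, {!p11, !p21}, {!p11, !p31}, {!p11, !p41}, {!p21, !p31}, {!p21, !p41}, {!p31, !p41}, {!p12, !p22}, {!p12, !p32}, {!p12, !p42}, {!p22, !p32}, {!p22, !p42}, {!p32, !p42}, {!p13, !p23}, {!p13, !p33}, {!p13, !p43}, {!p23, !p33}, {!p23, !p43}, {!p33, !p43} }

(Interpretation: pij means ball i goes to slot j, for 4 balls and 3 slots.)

Try p11 = false.
Try p12 = true.
Unit clause (!p22) forces p22 = false.
Unit clause (!p32) forces p32 = false.
Unit clause (!p42) forces p42 = false.
Try p21 = true.
Unit clause (!p31) forces p31 = false.
Unit clause (p33) forces p33 = true.
Unit clause (!p41) forces p41 = false.
Unit clause (p43) forces p43 = true.
But (!p43) is also a unit clause — contradiction.
Backtrack on p21: now try p21 = false.
Unit clause (p23) forces p23 = true.
Unit clause (!p13) forces p13 = false.
Unit clause (!p33) forces p33 = false.
Unit clause (p31) forces p31 = true.
Unit clause (!p41) forces p41 = false.
Unit clause (p43) forces p43 = true.
But (!p43) is also a unit clause — contradiction.
Both values of p21 lead to a conflict.
Backtrack on p12: now try p12 = false.
Unit clause (p13) forces p13 = true.
Unit clause (!p23) forces p23 = false.
Unit clause (!p33) forces p33 = false.
Unit clause (!p43) forces p43 = false.
Try p21 = true.
Unit clause (!p31) forces p31 = false.
Unit clause (p32) forces p32 = true.
Unit clause (!p41) forces p41 = false.
Unit clause (p42) forces p42 = true.
But (!p42) is also a unit clause — contradiction.
Backtrack on p21: now try p21 = false.
Unit clause (p22) forces p22 = true.
Unit clause (!p32) forces p32 = false.
Unit clause (p31) forces p31 = true.
Unit clause (!p41) forces p41 = false.
Unit clause (p42) forces p42 = true.
But (!p42) is also a unit clause — contradiction.
Both values of p21 lead to a conflict.
Both values of p12 lead to a conflict.
Backtrack on p11: now try p11 = true.
Unit clause (!p21) forces p21 = false.
Unit clause (!p31) forces p31 = false.
Unit clause (!p41) forces p41 = false.
Try p22 = true.
Unit clause (!p12) forces p12 = false.
Unit clause (!p32) forces p32 = false.
Unit clause (p33) forces p33 = true.
Unit clause (!p42) forces p42 = false.
Unit clause (p43) forces p43 = true.
But (!p43) is also a unit clause — contradiction.
Backtrack on p22: now try p22 = false.
Unit clause (p23) forces p23 = true.
Unit clause (!p13) forces p13 = false.
Unit clause (!p33) forces p33 = false.
Unit clause (p32) forces p32 = true.
Unit clause (!p12) forces p12 = false.
Unit clause (!p42) forces p42 = false.
Unit clause (p43) forces p43 = true.
But (!p43) is also a unit clause — contradiction.
Both values of p22 lead to a conflict.
Both values of p11 lead to a conflict.

UNSATISFIABLE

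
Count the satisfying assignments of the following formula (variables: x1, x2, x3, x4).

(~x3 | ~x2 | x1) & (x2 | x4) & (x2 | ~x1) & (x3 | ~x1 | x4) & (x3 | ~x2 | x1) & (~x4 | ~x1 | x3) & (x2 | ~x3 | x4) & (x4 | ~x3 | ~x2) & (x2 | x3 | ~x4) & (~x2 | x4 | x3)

2

There are 2^4 = 16 truth assignments over (x1, x2, x3, x4).
Check each against the 10 clauses (columns in the order x1, x2, x3, x4):
  F F F F  ✗ fails (x2 | x4)
  F F F T  ✗ fails (x2 | x3 | ~x4)
  F F T F  ✗ fails (x2 | x4)
  F F T T  ✓ satisfies all
  F T F F  ✗ fails (x3 | ~x2 | x1)
  F T F T  ✗ fails (x3 | ~x2 | x1)
  F T T F  ✗ fails (~x3 | ~x2 | x1)
  F T T T  ✗ fails (~x3 | ~x2 | x1)
  T F F F  ✗ fails (x2 | x4)
  T F F T  ✗ fails (x2 | ~x1)
  T F T F  ✗ fails (x2 | x4)
  T F T T  ✗ fails (x2 | ~x1)
  T T F F  ✗ fails (x3 | ~x1 | x4)
  T T F T  ✗ fails (~x4 | ~x1 | x3)
  T T T F  ✗ fails (x4 | ~x3 | ~x2)
  T T T T  ✓ satisfies all
2 of the 16 rows are models.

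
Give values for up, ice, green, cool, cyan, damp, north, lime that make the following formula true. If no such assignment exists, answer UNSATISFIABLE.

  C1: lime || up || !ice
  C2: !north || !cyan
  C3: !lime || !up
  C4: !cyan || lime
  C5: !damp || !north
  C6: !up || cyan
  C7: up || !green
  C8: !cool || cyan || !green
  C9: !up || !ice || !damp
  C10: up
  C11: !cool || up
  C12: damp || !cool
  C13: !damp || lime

UNSATISFIABLE

(up) alone gives up = true.
(!lime) alone gives lime = false.
(!cyan) alone gives cyan = false.
Now (cyan) is unsatisfied and unit — conflict.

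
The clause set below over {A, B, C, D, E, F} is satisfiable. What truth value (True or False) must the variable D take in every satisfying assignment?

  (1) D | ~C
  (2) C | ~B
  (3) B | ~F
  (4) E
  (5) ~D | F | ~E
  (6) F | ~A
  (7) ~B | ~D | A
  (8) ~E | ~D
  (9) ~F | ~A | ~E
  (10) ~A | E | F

False

Suppose D = 1.
Unit clause (E) forces E = 1.
Now (~E) is unsatisfied and unit — conflict.
So every satisfying assignment has D = False.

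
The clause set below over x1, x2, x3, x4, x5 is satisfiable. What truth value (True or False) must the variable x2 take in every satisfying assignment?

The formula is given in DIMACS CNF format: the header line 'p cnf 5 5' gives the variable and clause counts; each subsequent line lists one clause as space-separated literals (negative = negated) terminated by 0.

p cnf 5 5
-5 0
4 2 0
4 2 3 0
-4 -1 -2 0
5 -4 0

True

Suppose x2 = False.
Unit clause (¬x5) forces x5 = False.
Unit clause (x4) forces x4 = True.
But (¬x4) is also a unit clause — contradiction.
So every satisfying assignment has x2 = True.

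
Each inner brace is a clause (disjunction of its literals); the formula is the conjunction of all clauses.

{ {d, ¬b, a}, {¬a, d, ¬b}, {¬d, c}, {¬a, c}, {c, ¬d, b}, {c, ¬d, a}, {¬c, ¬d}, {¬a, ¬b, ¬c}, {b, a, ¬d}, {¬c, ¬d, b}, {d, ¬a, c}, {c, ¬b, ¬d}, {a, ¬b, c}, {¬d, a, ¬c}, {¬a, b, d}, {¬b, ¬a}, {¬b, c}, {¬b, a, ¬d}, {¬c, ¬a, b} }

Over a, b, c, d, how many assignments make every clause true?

There are 2^4 = 16 truth assignments over (a, b, c, d).
Split on b. With b = True, the clauses containing b are satisfied and ¬b drops from the rest; 0 of the 2^3 = 8 assignments to the other variables satisfy what remains.
With b = False, by the same count on the reduced clause set, 2 assignments work.
Total: 0 + 2 = 2.

2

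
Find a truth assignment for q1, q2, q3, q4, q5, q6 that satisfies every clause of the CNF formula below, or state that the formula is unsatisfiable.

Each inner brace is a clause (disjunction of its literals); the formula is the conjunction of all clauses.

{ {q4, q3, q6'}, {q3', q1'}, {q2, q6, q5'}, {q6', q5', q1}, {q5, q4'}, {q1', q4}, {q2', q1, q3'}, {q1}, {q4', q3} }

(q1) alone gives q1 = 1.
(q3') alone gives q3 = 0.
(q4) alone gives q4 = 1.
That conflicts with the unit clause (q4').

UNSATISFIABLE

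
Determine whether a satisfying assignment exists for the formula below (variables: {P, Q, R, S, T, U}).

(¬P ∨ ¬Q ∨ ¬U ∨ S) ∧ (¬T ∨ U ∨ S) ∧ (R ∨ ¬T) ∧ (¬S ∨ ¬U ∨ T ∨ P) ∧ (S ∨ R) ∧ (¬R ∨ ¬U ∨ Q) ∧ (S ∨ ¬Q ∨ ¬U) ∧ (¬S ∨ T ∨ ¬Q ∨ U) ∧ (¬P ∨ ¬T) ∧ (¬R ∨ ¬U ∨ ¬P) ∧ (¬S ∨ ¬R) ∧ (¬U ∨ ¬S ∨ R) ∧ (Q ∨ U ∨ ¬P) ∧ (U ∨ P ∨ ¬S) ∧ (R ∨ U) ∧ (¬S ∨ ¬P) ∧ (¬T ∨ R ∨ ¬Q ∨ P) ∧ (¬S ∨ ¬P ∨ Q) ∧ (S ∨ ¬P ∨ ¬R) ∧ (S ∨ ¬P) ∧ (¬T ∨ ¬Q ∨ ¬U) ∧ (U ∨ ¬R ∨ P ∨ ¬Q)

Case R = True:
The clause (¬S) is unit, so S = False.
The clause (¬P) is unit, so P = False.
Case T = False:
Case U = False:
The clause (¬Q) is unit, so Q = False.
All clauses are satisfied.
A satisfying assignment: P ↦ False, Q ↦ False, R ↦ True, S ↦ False, T ↦ False, U ↦ False.

Yes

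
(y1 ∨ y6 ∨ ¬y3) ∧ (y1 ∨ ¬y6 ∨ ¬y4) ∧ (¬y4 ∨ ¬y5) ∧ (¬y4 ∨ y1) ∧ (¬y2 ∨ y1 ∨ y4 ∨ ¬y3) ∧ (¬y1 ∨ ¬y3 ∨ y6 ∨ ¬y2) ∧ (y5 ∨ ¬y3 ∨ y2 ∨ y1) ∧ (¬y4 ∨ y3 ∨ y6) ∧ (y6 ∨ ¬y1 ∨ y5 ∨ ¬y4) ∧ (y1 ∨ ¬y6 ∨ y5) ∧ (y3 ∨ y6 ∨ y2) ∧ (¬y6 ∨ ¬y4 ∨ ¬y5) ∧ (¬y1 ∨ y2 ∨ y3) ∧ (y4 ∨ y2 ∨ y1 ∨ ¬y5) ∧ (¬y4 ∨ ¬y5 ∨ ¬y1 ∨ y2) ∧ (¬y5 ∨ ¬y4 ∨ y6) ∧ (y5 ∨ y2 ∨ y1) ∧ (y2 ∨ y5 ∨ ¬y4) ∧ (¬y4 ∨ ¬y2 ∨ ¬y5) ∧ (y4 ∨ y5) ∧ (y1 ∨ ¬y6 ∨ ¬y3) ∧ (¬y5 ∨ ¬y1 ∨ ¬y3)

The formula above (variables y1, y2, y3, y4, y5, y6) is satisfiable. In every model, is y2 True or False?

True

Suppose y2 = False.
Suppose y4 = False.
Unit clause (y5) forces y5 = True.
Unit clause (y1) forces y1 = True.
Unit clause (y3) forces y3 = True.
But (¬y3) is also a unit clause — contradiction.
So y4 must be the other value — set y4 = True.
Unit clause (¬y5) forces y5 = False.
But (y5) is also a unit clause — contradiction.
Either choice for y4 ends in contradiction.
So every satisfying assignment has y2 = True.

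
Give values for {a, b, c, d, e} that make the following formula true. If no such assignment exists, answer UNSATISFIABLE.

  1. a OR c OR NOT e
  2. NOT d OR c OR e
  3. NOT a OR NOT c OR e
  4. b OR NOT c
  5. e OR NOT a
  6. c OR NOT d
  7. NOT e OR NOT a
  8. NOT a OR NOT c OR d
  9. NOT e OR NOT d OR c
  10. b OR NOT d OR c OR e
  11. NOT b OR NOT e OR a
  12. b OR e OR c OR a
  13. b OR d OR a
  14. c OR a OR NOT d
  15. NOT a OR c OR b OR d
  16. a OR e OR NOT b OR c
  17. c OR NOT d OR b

Suppose b = true.
Suppose e = false.
Unit clause (NOT a) forces a = false.
Unit clause (c) forces c = true.
All clauses hold; d can take either value.

a=false; b=true; c=true; d=false; e=false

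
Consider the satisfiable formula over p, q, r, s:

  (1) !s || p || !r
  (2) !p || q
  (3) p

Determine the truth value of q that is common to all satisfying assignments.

True

Suppose q = false.
(!p) alone gives p = false.
That conflicts with the unit clause (p).
So every satisfying assignment has q = True.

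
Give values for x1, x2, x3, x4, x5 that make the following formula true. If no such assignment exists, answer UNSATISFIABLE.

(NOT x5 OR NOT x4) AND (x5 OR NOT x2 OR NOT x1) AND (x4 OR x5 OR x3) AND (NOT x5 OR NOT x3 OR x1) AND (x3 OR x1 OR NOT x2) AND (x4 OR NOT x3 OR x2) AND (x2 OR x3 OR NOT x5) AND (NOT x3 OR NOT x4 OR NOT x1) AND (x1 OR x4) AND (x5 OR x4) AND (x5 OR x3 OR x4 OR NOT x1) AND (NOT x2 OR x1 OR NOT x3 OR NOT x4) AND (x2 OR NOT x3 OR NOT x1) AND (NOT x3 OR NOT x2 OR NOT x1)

Suppose x5 = true.
From the singleton clause (NOT x4), x4 = false.
From the singleton clause (x1), x1 = true.
Suppose x3 = false.
From the singleton clause (x2), x2 = true.
All clauses are satisfied.

x1: true; x2: true; x3: false; x4: false; x5: true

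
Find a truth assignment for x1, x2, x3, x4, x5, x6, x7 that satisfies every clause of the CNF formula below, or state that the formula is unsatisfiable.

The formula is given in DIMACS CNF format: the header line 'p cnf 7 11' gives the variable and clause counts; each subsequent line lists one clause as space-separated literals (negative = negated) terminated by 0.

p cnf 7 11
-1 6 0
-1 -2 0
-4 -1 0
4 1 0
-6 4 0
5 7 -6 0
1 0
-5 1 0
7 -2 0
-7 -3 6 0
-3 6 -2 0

UNSATISFIABLE

From the singleton clause (x1), x1 = True.
From the singleton clause (x6), x6 = True.
From the singleton clause (¬x2), x2 = False.
From the singleton clause (¬x4), x4 = False.
But (x4) is also a unit clause — contradiction.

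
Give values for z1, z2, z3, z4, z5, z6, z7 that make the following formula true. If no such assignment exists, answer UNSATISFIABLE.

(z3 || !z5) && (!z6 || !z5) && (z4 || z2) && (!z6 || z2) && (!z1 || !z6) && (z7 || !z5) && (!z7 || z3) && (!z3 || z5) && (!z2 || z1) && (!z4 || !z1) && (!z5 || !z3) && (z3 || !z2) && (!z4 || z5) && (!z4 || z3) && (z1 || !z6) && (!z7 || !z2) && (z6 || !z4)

UNSATISFIABLE

Case z3 = true:
(z5) alone gives z5 = true.
That conflicts with the unit clause (!z5).
Backtrack on z3: now try z3 = false.
(!z5) alone gives z5 = false.
(!z7) alone gives z7 = false.
(!z2) alone gives z2 = false.
(z4) alone gives z4 = true.
That conflicts with the unit clause (!z4).
Neither z3 = true nor z3 = false works.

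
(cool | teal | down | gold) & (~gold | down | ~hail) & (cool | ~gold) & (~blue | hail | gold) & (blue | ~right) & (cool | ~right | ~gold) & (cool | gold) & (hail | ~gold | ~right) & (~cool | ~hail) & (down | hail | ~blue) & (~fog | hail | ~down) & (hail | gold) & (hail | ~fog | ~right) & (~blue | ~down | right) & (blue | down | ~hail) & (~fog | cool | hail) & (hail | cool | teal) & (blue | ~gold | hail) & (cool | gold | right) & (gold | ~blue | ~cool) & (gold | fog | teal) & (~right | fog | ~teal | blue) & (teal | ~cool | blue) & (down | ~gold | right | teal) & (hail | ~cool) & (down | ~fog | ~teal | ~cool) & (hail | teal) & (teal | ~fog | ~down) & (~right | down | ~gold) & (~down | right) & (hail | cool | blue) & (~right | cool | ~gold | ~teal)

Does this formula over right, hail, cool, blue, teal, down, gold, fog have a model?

Case cool = 1:
(~hail) alone gives hail = 0.
Now (hail) is unsatisfied and unit — conflict.
Backtrack on cool: now try cool = 0.
(~gold) alone gives gold = 0.
Now (gold) is unsatisfied and unit — conflict.
Either choice for cool ends in contradiction.
No assignment satisfies every clause.

No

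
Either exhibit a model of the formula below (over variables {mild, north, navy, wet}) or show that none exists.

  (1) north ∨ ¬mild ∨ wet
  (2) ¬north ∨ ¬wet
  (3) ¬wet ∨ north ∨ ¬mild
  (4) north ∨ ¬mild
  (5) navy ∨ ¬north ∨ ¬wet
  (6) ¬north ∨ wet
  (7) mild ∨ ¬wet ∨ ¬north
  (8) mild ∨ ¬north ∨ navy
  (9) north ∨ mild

UNSATISFIABLE

Case north = False:
From the singleton clause (¬mild), mild = False.
That conflicts with the unit clause (mild).
That branch fails; take north = True instead.
From the singleton clause (¬wet), wet = False.
That conflicts with the unit clause (wet).
Either choice for north ends in contradiction.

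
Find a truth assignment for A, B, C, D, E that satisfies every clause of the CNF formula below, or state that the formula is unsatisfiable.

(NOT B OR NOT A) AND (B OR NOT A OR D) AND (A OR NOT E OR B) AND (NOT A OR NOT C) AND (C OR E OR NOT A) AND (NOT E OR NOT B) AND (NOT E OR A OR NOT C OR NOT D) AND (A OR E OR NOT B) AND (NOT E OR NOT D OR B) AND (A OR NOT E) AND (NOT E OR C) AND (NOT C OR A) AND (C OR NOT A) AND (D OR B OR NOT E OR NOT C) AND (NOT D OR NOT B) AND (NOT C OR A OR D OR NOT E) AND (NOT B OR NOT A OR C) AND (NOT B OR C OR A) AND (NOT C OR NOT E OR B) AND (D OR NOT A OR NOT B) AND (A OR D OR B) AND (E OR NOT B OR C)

A=false; B=false; C=false; D=true; E=false

Try B = false.
Try A = false.
(NOT E) alone gives E = false.
(NOT C) alone gives C = false.
(D) alone gives D = true.
This assignment satisfies each clause.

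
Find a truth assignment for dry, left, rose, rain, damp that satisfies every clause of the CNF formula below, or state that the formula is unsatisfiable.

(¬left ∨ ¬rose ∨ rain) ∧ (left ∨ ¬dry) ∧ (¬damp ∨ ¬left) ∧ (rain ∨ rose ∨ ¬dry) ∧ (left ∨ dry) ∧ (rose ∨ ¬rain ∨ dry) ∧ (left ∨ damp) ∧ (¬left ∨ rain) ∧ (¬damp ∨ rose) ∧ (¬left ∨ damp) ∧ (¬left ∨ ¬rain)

Branch on left: set left = True.
From the singleton clause (¬damp), damp = False.
That conflicts with the unit clause (damp).
Undo left and try left = False.
From the singleton clause (¬dry), dry = False.
That conflicts with the unit clause (dry).
Both values of left lead to a conflict.

UNSATISFIABLE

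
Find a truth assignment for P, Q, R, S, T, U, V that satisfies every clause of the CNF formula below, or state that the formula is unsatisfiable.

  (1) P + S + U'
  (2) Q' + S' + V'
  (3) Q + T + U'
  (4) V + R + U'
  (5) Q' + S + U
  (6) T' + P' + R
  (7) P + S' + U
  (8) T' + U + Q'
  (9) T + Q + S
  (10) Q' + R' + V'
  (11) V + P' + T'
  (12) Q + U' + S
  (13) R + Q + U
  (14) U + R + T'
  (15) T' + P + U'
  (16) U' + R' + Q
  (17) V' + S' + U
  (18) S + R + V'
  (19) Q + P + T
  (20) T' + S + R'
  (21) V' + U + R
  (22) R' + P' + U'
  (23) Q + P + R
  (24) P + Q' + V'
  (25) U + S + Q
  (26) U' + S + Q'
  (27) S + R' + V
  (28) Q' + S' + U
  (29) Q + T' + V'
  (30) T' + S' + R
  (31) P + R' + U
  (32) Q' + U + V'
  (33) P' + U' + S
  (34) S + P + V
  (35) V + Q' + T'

P ↦ 1, Q ↦ 0, R ↦ 1, S ↦ 1, T ↦ 0, U ↦ 0, V ↦ 0

Try P = 1.
Try T = 0.
Try Q = 0.
The clause (U') is unit, so U = 0.
The clause (S) is unit, so S = 1.
The clause (R) is unit, so R = 1.
The clause (V') is unit, so V = 0.
This assignment satisfies each clause.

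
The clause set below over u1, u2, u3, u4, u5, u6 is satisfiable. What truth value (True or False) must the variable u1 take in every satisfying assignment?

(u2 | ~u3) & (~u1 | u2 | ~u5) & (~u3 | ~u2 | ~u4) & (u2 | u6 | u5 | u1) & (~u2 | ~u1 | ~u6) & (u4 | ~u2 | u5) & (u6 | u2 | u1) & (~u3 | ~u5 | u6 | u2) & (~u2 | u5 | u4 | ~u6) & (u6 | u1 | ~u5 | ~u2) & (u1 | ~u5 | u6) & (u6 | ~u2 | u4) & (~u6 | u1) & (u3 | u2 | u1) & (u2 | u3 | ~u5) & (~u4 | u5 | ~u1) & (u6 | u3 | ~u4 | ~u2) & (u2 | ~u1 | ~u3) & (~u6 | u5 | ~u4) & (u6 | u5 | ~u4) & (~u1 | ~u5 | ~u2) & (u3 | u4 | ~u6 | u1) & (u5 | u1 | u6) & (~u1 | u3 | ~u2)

True

Suppose u1 = 0.
From the singleton clause (~u6), u6 = 0.
From the singleton clause (u2), u2 = 1.
From the singleton clause (~u5), u5 = 0.
That conflicts with the unit clause (u5).
So every satisfying assignment has u1 = True.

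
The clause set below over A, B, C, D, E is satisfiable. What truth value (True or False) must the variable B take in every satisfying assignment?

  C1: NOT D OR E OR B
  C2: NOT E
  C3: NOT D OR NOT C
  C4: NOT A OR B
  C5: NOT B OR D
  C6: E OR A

True

Suppose B = false.
(NOT E) alone gives E = false.
(NOT D) alone gives D = false.
(NOT A) alone gives A = false.
But (A) is also a unit clause — contradiction.
So every satisfying assignment has B = True.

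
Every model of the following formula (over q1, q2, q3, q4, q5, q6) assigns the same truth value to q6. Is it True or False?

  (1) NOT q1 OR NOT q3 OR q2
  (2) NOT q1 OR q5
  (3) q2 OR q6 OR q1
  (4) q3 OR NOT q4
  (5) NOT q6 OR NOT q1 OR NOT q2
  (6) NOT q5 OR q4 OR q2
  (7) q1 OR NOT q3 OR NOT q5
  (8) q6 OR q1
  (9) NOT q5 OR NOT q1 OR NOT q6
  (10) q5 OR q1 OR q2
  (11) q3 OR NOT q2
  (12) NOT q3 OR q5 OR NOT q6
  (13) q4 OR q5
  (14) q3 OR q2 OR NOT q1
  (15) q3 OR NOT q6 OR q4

Suppose q6 = true.
Branch on q1: set q1 = false.
Branch on q3: set q3 = true.
(NOT q5) alone gives q5 = false.
Now (q5) is unsatisfied and unit — conflict.
Undo q3 and try q3 = false.
(NOT q4) alone gives q4 = false.
Now (q4) is unsatisfied and unit — conflict.
Both values of q3 lead to a conflict.
Undo q1 and try q1 = true.
(q5) alone gives q5 = true.
Now (NOT q5) is unsatisfied and unit — conflict.
Both values of q1 lead to a conflict.
So every satisfying assignment has q6 = False.

False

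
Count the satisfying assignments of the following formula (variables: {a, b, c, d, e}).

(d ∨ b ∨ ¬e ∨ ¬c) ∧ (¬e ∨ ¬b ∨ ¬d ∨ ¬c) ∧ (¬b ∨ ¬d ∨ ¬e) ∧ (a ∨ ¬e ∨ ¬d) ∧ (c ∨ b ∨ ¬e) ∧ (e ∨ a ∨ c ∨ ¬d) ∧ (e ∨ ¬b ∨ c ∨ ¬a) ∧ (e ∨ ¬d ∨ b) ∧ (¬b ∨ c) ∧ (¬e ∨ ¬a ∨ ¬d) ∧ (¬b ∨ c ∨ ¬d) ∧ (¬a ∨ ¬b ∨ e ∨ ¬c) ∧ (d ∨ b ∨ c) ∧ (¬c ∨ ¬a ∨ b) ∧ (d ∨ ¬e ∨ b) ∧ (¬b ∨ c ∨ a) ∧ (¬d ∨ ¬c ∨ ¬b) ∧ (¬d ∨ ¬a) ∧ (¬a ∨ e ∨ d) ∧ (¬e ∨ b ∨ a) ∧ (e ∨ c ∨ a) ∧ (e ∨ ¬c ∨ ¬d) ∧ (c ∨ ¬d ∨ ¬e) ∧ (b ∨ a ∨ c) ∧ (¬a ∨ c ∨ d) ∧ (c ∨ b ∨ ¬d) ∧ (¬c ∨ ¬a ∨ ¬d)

There are 2^5 = 32 truth assignments over (a, b, c, d, e).
Split on d. With d = True, the clauses containing d are satisfied and ¬d drops from the rest; 0 of the 2^4 = 16 assignments to the other variables satisfy what remains.
With d = False, by the same count on the reduced clause set, 4 assignments work.
(One model: a=F, b=F, c=T, d=F, e=F.)
Total: 0 + 4 = 4.

4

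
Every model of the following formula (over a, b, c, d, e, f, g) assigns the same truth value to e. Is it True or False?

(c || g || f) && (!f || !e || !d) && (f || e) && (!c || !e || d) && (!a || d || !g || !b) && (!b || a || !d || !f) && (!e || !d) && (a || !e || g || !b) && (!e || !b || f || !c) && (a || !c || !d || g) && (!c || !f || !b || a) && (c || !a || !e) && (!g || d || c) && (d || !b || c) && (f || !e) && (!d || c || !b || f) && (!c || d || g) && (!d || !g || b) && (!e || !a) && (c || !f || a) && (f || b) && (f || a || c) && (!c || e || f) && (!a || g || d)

Suppose e = true.
The clause (!d) is unit, so d = false.
The clause (!c) is unit, so c = false.
The clause (!a) is unit, so a = false.
The clause (!g) is unit, so g = false.
The clause (f) is unit, so f = true.
But (!f) is also a unit clause — contradiction.
So every satisfying assignment has e = False.

False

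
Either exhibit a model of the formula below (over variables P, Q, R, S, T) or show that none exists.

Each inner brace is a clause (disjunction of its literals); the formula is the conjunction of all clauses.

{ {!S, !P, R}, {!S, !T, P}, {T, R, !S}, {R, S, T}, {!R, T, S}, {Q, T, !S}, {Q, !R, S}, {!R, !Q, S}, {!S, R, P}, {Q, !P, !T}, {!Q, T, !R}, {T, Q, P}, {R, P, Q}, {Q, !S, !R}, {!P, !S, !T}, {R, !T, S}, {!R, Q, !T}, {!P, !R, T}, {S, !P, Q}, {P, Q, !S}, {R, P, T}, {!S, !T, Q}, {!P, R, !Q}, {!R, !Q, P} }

Suppose S = false.
Suppose R = true.
From the singleton clause (T), T = true.
From the singleton clause (Q), Q = true.
Now (!Q) is unsatisfied and unit — conflict.
Undo R and try R = false.
From the singleton clause (T), T = true.
Now (!T) is unsatisfied and unit — conflict.
Either choice for R ends in contradiction.
Undo S and try S = true.
Suppose P = false.
From the singleton clause (!T), T = false.
From the singleton clause (R), R = true.
From the singleton clause (Q), Q = true.
Now (!Q) is unsatisfied and unit — conflict.
Undo P and try P = true.
From the singleton clause (R), R = true.
From the singleton clause (Q), Q = true.
From the singleton clause (T), T = true.
Now (!T) is unsatisfied and unit — conflict.
Either choice for P ends in contradiction.
Either choice for S ends in contradiction.

UNSATISFIABLE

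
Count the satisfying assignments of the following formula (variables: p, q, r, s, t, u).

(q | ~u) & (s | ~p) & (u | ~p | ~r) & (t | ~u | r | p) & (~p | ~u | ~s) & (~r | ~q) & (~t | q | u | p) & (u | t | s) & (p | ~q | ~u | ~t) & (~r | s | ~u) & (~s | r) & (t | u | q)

There are 2^6 = 64 truth assignments over (p, q, r, s, t, u).
Split on r. With r = 1, the clauses containing r are satisfied and ~r drops from the rest; 0 of the 2^5 = 32 assignments to the other variables satisfy what remains.
With r = 0, by the same count on the reduced clause set, 1 assignment works.
Total: 0 + 1 = 1.

1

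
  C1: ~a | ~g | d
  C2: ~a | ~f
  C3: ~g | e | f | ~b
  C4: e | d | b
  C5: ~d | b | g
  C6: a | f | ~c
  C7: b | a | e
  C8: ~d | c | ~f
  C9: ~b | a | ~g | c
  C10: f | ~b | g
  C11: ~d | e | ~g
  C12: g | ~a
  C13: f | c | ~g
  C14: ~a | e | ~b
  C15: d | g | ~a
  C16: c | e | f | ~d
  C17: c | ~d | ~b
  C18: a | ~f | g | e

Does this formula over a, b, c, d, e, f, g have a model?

Case a = 0:
Case f = 1:
Case b = 1:
Case d = 0:
Case g = 1:
From the singleton clause (c), c = 1.
Every clause is now satisfied; e is unconstrained.
A satisfying assignment: a ↦ 0; b ↦ 1; c ↦ 1; d ↦ 0; e ↦ 1; f ↦ 1; g ↦ 1.

Yes, satisfiable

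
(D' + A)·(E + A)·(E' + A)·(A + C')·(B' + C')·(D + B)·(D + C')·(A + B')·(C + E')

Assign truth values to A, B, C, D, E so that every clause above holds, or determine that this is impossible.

A: 1; B: 1; C: 0; D: 1; E: 0

Suppose D = 1.
(A) alone gives A = 1.
Suppose B = 1.
(C') alone gives C = 0.
(E') alone gives E = 0.
This assignment satisfies each clause.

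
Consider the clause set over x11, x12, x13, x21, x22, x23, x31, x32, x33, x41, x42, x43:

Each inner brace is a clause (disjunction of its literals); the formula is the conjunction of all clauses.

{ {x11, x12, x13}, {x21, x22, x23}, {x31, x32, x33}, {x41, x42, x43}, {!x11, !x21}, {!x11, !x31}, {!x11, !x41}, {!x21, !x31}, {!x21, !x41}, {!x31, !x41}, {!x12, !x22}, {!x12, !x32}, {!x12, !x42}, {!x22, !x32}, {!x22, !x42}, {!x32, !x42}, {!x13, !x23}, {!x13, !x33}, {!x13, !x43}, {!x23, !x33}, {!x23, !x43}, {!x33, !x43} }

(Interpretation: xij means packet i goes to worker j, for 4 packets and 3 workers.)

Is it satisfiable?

No

Try x11 = false.
Try x12 = true.
(!x22) alone gives x22 = false.
(!x32) alone gives x32 = false.
(!x42) alone gives x42 = false.
Try x21 = true.
(!x31) alone gives x31 = false.
(x33) alone gives x33 = true.
(!x41) alone gives x41 = false.
(x43) alone gives x43 = true.
That conflicts with the unit clause (!x43).
So x21 must be the other value — set x21 = false.
(x23) alone gives x23 = true.
(!x13) alone gives x13 = false.
(!x33) alone gives x33 = false.
(x31) alone gives x31 = true.
(!x41) alone gives x41 = false.
(x43) alone gives x43 = true.
That conflicts with the unit clause (!x43).
Neither x21 = true nor x21 = false works.
So x12 must be the other value — set x12 = false.
(x13) alone gives x13 = true.
(!x23) alone gives x23 = false.
(!x33) alone gives x33 = false.
(!x43) alone gives x43 = false.
Try x21 = true.
(!x31) alone gives x31 = false.
(x32) alone gives x32 = true.
(!x41) alone gives x41 = false.
(x42) alone gives x42 = true.
That conflicts with the unit clause (!x42).
So x21 must be the other value — set x21 = false.
(x22) alone gives x22 = true.
(!x32) alone gives x32 = false.
(x31) alone gives x31 = true.
(!x41) alone gives x41 = false.
(x42) alone gives x42 = true.
That conflicts with the unit clause (!x42).
Neither x21 = true nor x21 = false works.
Neither x12 = true nor x12 = false works.
So x11 must be the other value — set x11 = true.
(!x21) alone gives x21 = false.
(!x31) alone gives x31 = false.
(!x41) alone gives x41 = false.
Try x22 = true.
(!x12) alone gives x12 = false.
(!x32) alone gives x32 = false.
(x33) alone gives x33 = true.
(!x42) alone gives x42 = false.
(x43) alone gives x43 = true.
That conflicts with the unit clause (!x43).
So x22 must be the other value — set x22 = false.
(x23) alone gives x23 = true.
(!x13) alone gives x13 = false.
(!x33) alone gives x33 = false.
(x32) alone gives x32 = true.
(!x12) alone gives x12 = false.
(!x42) alone gives x42 = false.
(x43) alone gives x43 = true.
That conflicts with the unit clause (!x43).
Neither x22 = true nor x22 = false works.
Neither x11 = true nor x11 = false works.
No assignment satisfies every clause.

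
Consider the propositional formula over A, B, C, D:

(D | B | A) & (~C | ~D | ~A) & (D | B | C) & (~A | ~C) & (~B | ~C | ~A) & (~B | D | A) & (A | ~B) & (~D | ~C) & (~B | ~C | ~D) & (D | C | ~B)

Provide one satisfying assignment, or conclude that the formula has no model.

A ↦ 1; B ↦ 0; C ↦ 0; D ↦ 1

Case A = 1:
The clause (~C) is unit, so C = 0.
Case D = 1:
Every clause is now satisfied; B is unconstrained.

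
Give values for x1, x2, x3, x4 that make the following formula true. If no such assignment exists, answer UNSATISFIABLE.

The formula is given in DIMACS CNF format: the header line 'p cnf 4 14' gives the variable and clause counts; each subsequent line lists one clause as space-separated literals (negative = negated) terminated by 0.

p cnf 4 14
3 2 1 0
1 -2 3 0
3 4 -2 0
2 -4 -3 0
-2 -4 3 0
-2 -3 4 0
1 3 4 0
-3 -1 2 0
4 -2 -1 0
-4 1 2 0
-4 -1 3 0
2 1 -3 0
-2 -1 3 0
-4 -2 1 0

x1 ↦ True,  x2 ↦ False,  x3 ↦ False,  x4 ↦ False

Try x3 = False.
Try x2 = False.
The clause (x1) is unit, so x1 = True.
The clause (¬x4) is unit, so x4 = False.
This assignment satisfies each clause.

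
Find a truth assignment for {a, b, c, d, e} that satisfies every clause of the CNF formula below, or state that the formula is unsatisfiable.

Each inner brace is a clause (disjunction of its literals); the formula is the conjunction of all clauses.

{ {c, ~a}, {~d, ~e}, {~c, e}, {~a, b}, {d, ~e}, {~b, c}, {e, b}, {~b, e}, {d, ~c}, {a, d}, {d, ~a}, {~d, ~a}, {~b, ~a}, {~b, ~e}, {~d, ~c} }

UNSATISFIABLE

Try c = 1.
Unit clause (e) forces e = 1.
Unit clause (~d) forces d = 0.
But (d) is also a unit clause — contradiction.
That branch fails; take c = 0 instead.
Unit clause (~a) forces a = 0.
Unit clause (~b) forces b = 0.
Unit clause (e) forces e = 1.
Unit clause (~d) forces d = 0.
But (d) is also a unit clause — contradiction.
Either choice for c ends in contradiction.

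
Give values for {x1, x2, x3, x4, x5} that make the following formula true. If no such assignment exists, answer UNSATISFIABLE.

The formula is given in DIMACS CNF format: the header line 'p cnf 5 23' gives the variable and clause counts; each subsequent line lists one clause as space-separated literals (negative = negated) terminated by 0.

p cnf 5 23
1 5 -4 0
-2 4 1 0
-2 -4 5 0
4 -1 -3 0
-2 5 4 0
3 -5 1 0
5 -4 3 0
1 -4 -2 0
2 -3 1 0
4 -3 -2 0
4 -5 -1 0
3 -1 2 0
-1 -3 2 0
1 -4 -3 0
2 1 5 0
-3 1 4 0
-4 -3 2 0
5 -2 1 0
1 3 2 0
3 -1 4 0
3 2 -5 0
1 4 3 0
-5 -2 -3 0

Case x1 = True:
Case x4 = True:
Case x2 = True:
From the singleton clause (x5), x5 = True.
From the singleton clause (¬x3), x3 = False.
Every clause now holds.

x1=True; x2=True; x3=False; x4=True; x5=True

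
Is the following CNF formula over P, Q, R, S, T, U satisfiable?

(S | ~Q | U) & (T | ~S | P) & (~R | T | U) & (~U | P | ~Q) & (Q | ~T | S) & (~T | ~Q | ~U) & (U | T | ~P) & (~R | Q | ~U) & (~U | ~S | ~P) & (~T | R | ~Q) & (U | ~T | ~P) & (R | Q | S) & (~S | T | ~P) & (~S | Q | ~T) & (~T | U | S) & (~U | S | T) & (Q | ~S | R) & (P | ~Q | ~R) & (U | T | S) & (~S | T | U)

Suppose S = 1.
Suppose T = 1.
(Q) alone gives Q = 1.
(~U) alone gives U = 0.
(R) alone gives R = 1.
(~P) alone gives P = 0.
But (P) is also a unit clause — contradiction.
Undo T and try T = 0.
(P) alone gives P = 1.
But (~P) is also a unit clause — contradiction.
Both values of T lead to a conflict.
Undo S and try S = 0.
Suppose Q = 0.
(~T) alone gives T = 0.
(R) alone gives R = 1.
(U) alone gives U = 1.
But (~U) is also a unit clause — contradiction.
Undo Q and try Q = 1.
(U) alone gives U = 1.
(P) alone gives P = 1.
(~T) alone gives T = 0.
But (T) is also a unit clause — contradiction.
Both values of Q lead to a conflict.
Both values of S lead to a conflict.
No assignment satisfies every clause.

No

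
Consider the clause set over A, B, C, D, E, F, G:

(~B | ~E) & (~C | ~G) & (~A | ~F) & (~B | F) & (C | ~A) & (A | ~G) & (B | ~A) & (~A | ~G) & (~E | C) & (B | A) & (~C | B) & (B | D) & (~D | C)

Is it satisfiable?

Yes, satisfiable

Try B = 1.
From the singleton clause (~E), E = 0.
From the singleton clause (F), F = 1.
From the singleton clause (~A), A = 0.
From the singleton clause (~G), G = 0.
Try D = 0.
All clauses hold; C can take either value.
A satisfying assignment: A=0; B=1; C=0; D=0; E=0; F=1; G=0.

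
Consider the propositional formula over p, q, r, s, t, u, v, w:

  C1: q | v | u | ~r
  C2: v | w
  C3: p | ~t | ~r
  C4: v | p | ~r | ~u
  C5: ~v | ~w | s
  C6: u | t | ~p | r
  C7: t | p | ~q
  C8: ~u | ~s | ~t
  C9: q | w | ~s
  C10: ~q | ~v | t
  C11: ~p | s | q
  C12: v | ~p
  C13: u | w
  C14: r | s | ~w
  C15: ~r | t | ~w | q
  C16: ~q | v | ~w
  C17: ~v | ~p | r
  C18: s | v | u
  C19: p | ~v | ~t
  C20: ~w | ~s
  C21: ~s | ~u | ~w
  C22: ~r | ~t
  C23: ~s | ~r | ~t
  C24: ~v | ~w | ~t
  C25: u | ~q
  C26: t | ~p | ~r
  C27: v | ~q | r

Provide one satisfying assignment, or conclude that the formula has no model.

p=0; q=0; r=1; s=0; t=0; u=1; v=1; w=0

Case v = 1:
Case w = 0:
Unit clause (u) forces u = 1.
Case s = 0:
Case q = 0:
Unit clause (~p) forces p = 0.
Unit clause (~t) forces t = 0.
All clauses hold; r can take either value.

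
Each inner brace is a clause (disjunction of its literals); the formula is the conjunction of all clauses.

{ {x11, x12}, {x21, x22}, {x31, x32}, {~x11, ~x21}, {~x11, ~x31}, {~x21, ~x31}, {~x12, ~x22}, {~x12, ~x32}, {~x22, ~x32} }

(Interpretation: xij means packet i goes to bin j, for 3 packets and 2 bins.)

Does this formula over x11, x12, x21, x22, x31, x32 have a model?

Unsatisfiable

Branch on x11: set x11 = 1.
Unit clause (~x21) forces x21 = 0.
Unit clause (x22) forces x22 = 1.
Unit clause (~x31) forces x31 = 0.
Unit clause (x32) forces x32 = 1.
That conflicts with the unit clause (~x32).
So x11 must be the other value — set x11 = 0.
Unit clause (x12) forces x12 = 1.
Unit clause (~x22) forces x22 = 0.
Unit clause (x21) forces x21 = 1.
Unit clause (~x31) forces x31 = 0.
Unit clause (x32) forces x32 = 1.
That conflicts with the unit clause (~x32).
Neither x11 = 1 nor x11 = 0 works.
No assignment satisfies every clause.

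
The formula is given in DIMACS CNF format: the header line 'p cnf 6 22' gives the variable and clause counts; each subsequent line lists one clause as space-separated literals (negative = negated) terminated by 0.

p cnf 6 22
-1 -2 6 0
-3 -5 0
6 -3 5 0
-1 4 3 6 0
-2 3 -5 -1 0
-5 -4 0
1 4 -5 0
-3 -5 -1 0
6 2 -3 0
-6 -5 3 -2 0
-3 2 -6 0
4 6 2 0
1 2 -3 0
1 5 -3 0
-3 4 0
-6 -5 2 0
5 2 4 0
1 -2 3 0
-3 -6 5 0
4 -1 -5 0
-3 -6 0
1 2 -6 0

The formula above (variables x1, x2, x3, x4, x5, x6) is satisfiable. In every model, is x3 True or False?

Suppose x3 = True.
(¬x5) alone gives x5 = False.
(x6) alone gives x6 = True.
That conflicts with the unit clause (¬x6).
So every satisfying assignment has x3 = False.

False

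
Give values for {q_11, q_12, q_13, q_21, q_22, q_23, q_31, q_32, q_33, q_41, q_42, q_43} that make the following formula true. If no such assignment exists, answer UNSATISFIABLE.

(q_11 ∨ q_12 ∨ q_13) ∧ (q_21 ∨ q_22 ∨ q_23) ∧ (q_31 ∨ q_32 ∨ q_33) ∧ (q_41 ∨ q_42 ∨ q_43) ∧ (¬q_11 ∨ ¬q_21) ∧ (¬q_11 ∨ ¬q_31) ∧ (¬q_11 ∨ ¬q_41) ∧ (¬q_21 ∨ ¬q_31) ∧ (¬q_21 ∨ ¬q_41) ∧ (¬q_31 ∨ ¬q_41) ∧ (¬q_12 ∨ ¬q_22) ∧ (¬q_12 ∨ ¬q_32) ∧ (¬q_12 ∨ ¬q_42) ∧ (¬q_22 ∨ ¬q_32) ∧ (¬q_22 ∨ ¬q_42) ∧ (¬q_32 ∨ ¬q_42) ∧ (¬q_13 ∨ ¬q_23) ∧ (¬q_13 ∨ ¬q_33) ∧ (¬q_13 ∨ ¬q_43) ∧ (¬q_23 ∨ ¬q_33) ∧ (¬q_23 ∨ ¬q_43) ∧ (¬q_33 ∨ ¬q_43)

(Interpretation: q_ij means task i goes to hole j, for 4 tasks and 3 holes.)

Try q_11 = False.
Try q_12 = True.
Unit clause (¬q_22) forces q_22 = False.
Unit clause (¬q_32) forces q_32 = False.
Unit clause (¬q_42) forces q_42 = False.
Try q_21 = True.
Unit clause (¬q_31) forces q_31 = False.
Unit clause (q_33) forces q_33 = True.
Unit clause (¬q_41) forces q_41 = False.
Unit clause (q_43) forces q_43 = True.
But (¬q_43) is also a unit clause — contradiction.
Undo q_21 and try q_21 = False.
Unit clause (q_23) forces q_23 = True.
Unit clause (¬q_13) forces q_13 = False.
Unit clause (¬q_33) forces q_33 = False.
Unit clause (q_31) forces q_31 = True.
Unit clause (¬q_41) forces q_41 = False.
Unit clause (q_43) forces q_43 = True.
But (¬q_43) is also a unit clause — contradiction.
Both values of q_21 lead to a conflict.
Undo q_12 and try q_12 = False.
Unit clause (q_13) forces q_13 = True.
Unit clause (¬q_23) forces q_23 = False.
Unit clause (¬q_33) forces q_33 = False.
Unit clause (¬q_43) forces q_43 = False.
Try q_21 = True.
Unit clause (¬q_31) forces q_31 = False.
Unit clause (q_32) forces q_32 = True.
Unit clause (¬q_41) forces q_41 = False.
Unit clause (q_42) forces q_42 = True.
But (¬q_42) is also a unit clause — contradiction.
Undo q_21 and try q_21 = False.
Unit clause (q_22) forces q_22 = True.
Unit clause (¬q_32) forces q_32 = False.
Unit clause (q_31) forces q_31 = True.
Unit clause (¬q_41) forces q_41 = False.
Unit clause (q_42) forces q_42 = True.
But (¬q_42) is also a unit clause — contradiction.
Both values of q_21 lead to a conflict.
Both values of q_12 lead to a conflict.
Undo q_11 and try q_11 = True.
Unit clause (¬q_21) forces q_21 = False.
Unit clause (¬q_31) forces q_31 = False.
Unit clause (¬q_41) forces q_41 = False.
Try q_22 = True.
Unit clause (¬q_12) forces q_12 = False.
Unit clause (¬q_32) forces q_32 = False.
Unit clause (q_33) forces q_33 = True.
Unit clause (¬q_42) forces q_42 = False.
Unit clause (q_43) forces q_43 = True.
But (¬q_43) is also a unit clause — contradiction.
Undo q_22 and try q_22 = False.
Unit clause (q_23) forces q_23 = True.
Unit clause (¬q_13) forces q_13 = False.
Unit clause (¬q_33) forces q_33 = False.
Unit clause (q_32) forces q_32 = True.
Unit clause (¬q_12) forces q_12 = False.
Unit clause (¬q_42) forces q_42 = False.
Unit clause (q_43) forces q_43 = True.
But (¬q_43) is also a unit clause — contradiction.
Both values of q_22 lead to a conflict.
Both values of q_11 lead to a conflict.

UNSATISFIABLE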